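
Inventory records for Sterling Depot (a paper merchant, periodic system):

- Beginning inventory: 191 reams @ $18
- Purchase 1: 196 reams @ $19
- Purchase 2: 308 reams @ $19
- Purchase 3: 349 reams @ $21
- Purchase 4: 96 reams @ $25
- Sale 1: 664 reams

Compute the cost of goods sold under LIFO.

COGS = $13,890

Sale 1 (664) [LIFO — newest first]: 96 @ $25 + 349 @ $21 + 219 @ $19 = $13,890
Ending inventory: 191 @ $18 + 196 @ $19 + 89 @ $19 = $8,853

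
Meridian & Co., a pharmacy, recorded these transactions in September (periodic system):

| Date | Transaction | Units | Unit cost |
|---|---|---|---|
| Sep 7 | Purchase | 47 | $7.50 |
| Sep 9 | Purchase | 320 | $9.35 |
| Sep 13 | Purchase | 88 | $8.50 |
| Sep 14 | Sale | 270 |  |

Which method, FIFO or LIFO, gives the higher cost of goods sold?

LIFO

FIFO COGS: 47 @ $7.50 + 223 @ $9.35 = $2,437.55
LIFO COGS: 88 @ $8.50 + 182 @ $9.35 = $2,449.70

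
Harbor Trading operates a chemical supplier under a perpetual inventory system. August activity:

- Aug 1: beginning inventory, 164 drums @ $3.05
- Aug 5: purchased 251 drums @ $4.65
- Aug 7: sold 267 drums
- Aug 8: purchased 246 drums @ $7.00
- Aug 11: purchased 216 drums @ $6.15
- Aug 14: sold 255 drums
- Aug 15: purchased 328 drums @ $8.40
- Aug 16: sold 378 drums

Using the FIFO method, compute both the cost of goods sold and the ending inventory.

Aug 7, 267 sold [FIFO — oldest first]: 164 @ $3.05 + 103 @ $4.65 = $979.15
Aug 14, 255 sold [FIFO — oldest first]: 148 @ $4.65 + 107 @ $7.00 = $1,437.20
Aug 16, 378 sold [FIFO — oldest first]: 139 @ $7.00 + 216 @ $6.15 + 23 @ $8.40 = $2,494.60
Total COGS = $979.15 + $1,437.20 + $2,494.60 = $4,910.95
Ending inventory: 305 @ $8.40 = $2,562.00

COGS = $4,910.95; ending inventory = $2,562.00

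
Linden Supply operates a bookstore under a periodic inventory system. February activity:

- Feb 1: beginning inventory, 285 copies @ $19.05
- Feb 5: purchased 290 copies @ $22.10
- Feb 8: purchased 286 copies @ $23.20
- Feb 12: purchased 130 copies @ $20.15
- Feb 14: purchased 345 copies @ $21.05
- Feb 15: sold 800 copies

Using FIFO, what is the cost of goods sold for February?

Feb 15, 800 sold [FIFO — oldest first]: 285 @ $19.05 + 290 @ $22.10 + 225 @ $23.20 = $17,058.25
Ending inventory: 61 @ $23.20 + 130 @ $20.15 + 345 @ $21.05 = $11,296.95

COGS = $17,058.25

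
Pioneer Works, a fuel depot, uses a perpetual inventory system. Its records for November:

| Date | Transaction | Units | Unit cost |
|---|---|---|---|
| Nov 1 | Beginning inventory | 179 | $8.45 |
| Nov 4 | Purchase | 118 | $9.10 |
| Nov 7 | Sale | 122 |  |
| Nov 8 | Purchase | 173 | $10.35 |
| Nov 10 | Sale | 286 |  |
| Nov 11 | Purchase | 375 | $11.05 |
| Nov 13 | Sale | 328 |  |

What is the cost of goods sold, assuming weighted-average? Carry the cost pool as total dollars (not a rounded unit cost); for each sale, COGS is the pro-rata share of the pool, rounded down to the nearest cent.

After Nov 1: 179 on hand, pool $1,512.55 (≈ $8.4500 each)
After Nov 4: 297 on hand, pool $2,586.35 (≈ $8.7082 each)
Nov 7, sell 122: 122/297 × $2,586.35 → $1,062.40
After Nov 8: 348 on hand, pool $3,314.50 (≈ $9.5244 each)
Nov 10, sell 286: 286/348 × $3,314.50 → $2,723.98
After Nov 11: 437 on hand, pool $4,734.27 (≈ $10.8336 each)
Nov 13, sell 328: 328/437 × $4,734.27 → $3,553.41
Total COGS = $1,062.40 + $2,723.98 + $3,553.41 = $7,339.79
Ending inventory (cost pool remaining) = $1,180.86
Check: goods available $8,520.65 = COGS $7,339.79 + ending $1,180.86

COGS = $7,339.79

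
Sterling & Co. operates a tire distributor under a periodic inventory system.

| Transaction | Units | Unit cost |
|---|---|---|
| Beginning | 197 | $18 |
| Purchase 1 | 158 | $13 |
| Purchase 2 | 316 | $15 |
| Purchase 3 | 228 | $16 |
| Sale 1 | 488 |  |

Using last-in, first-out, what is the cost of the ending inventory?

Ending inventory = $6,440

Sale 1 (488) [LIFO — newest first]: 228 @ $16 + 260 @ $15 = $7,548
Ending inventory: 197 @ $18 + 158 @ $13 + 56 @ $15 = $6,440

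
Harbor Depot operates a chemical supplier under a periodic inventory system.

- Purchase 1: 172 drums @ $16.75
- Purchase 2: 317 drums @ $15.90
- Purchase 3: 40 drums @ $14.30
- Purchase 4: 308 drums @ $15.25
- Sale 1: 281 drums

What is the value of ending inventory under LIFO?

Sale 1 (281) [LIFO — newest first]: 281 @ $15.25 = $4,285.25
Ending inventory: 172 @ $16.75 + 317 @ $15.90 + 40 @ $14.30 + 27 @ $15.25 = $8,905.05

Ending inventory = $8,905.05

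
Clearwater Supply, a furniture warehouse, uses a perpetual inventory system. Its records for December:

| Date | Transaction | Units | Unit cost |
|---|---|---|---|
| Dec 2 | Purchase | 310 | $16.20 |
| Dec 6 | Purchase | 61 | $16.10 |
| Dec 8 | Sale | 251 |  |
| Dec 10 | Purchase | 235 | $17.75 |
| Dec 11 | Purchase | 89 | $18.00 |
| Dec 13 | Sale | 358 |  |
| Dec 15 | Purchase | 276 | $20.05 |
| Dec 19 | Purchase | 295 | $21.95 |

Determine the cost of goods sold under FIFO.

Dec 8, 251 sold [FIFO — oldest first]: 251 @ $16.20 = $4,066.20
Dec 13, 358 sold [FIFO — oldest first]: 59 @ $16.20 + 61 @ $16.10 + 235 @ $17.75 + 3 @ $18.00 = $6,163.15
Total COGS = $4,066.20 + $6,163.15 = $10,229.35
Ending inventory: 86 @ $18.00 + 276 @ $20.05 + 295 @ $21.95 = $13,557.05

COGS = $10,229.35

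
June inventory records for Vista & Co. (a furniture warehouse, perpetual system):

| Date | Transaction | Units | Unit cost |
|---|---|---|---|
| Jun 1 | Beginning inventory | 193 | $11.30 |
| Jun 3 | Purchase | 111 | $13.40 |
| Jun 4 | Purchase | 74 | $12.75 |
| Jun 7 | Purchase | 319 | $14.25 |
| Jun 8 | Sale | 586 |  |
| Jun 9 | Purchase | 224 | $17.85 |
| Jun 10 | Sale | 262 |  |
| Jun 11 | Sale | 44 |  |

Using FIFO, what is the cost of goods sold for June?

COGS = $12,638.30

Jun 8, 586 sold [FIFO — oldest first]: 193 @ $11.30 + 111 @ $13.40 + 74 @ $12.75 + 208 @ $14.25 = $7,575.80
Jun 10, 262 sold [FIFO — oldest first]: 111 @ $14.25 + 151 @ $17.85 = $4,277.10
Jun 11, 44 sold [FIFO — oldest first]: 44 @ $17.85 = $785.40
Total COGS = $7,575.80 + $4,277.10 + $785.40 = $12,638.30
Ending inventory: 29 @ $17.85 = $517.65
Check: goods available $13,155.95 = COGS $12,638.30 + ending $517.65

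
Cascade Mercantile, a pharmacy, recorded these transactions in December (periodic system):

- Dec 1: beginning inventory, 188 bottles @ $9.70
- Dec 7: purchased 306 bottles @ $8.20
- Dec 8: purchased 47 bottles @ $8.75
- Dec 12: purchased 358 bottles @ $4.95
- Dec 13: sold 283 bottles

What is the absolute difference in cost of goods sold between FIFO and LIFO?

FIFO COGS: 188 @ $9.70 + 95 @ $8.20 = $2,602.60
LIFO COGS: 283 @ $4.95 = $1,400.85
Difference = |$2,602.60 − $1,400.85| = $1,201.75

$1,201.75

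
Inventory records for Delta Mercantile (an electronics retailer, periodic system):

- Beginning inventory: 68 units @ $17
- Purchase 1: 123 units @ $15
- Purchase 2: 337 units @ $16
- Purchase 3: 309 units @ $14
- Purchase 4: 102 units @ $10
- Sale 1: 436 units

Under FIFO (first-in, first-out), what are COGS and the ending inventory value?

COGS = $6,921; ending inventory = $6,818

Sale 1 (436) [FIFO — oldest first]: 68 @ $17 + 123 @ $15 + 245 @ $16 = $6,921
Ending inventory: 92 @ $16 + 309 @ $14 + 102 @ $10 = $6,818
Check: goods available $13,739 = COGS $6,921 + ending $6,818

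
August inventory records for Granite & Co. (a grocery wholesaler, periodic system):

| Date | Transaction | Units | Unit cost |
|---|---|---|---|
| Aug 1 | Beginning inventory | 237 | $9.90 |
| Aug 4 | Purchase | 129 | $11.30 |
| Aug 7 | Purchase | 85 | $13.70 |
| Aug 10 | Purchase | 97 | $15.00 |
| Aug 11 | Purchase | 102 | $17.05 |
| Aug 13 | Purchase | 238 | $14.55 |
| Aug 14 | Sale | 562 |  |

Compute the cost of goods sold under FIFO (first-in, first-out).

Aug 14, 562 sold [FIFO — oldest first]: 237 @ $9.90 + 129 @ $11.30 + 85 @ $13.70 + 97 @ $15.00 + 14 @ $17.05 = $6,662.20
Ending inventory: 88 @ $17.05 + 238 @ $14.55 = $4,963.30

COGS = $6,662.20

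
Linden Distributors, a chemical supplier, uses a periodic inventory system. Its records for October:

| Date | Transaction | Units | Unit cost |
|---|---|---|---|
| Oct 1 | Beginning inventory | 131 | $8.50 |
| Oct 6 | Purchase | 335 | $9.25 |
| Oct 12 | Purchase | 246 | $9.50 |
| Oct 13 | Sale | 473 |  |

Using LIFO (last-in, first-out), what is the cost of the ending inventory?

Oct 13, 473 sold [LIFO — newest first]: 246 @ $9.50 + 227 @ $9.25 = $4,436.75
Ending inventory: 131 @ $8.50 + 108 @ $9.25 = $2,112.50

Ending inventory = $2,112.50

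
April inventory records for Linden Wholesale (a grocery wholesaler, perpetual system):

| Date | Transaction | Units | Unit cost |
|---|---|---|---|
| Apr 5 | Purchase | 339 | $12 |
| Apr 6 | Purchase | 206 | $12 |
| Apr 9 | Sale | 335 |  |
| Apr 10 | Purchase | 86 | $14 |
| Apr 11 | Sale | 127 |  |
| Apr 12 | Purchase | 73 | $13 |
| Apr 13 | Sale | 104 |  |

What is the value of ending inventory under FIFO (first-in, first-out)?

Apr 9, 335 sold [FIFO — oldest first]: 335 @ $12 = $4,020
Apr 11, 127 sold [FIFO — oldest first]: 4 @ $12 + 123 @ $12 = $1,524
Apr 13, 104 sold [FIFO — oldest first]: 83 @ $12 + 21 @ $14 = $1,290
Total COGS = $4,020 + $1,524 + $1,290 = $6,834
Ending inventory: 65 @ $14 + 73 @ $13 = $1,859

Ending inventory = $1,859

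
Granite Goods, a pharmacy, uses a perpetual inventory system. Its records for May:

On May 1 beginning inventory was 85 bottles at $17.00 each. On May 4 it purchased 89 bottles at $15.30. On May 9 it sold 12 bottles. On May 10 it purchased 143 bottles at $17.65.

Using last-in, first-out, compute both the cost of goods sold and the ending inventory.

May 9, 12 sold [LIFO — newest first]: 12 @ $15.30 = $183.60
Ending inventory: 85 @ $17.00 + 77 @ $15.30 + 143 @ $17.65 = $5,147.05
Check: goods available $5,330.65 = COGS $183.60 + ending $5,147.05

COGS = $183.60; ending inventory = $5,147.05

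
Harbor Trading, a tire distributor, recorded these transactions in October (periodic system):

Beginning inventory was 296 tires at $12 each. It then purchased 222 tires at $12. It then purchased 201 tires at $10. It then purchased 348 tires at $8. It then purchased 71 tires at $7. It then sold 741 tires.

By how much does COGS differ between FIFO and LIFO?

$1,659

FIFO COGS: 296 @ $12 + 222 @ $12 + 201 @ $10 + 22 @ $8 = $8,402
LIFO COGS: 71 @ $7 + 348 @ $8 + 201 @ $10 + 121 @ $12 = $6,743
Difference = |$8,402 − $6,743| = $1,659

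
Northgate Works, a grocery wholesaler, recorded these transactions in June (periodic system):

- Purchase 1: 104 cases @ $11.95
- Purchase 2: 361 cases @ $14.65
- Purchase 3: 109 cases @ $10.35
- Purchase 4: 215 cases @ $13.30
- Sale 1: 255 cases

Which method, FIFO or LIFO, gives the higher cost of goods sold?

FIFO

FIFO COGS: 104 @ $11.95 + 151 @ $14.65 = $3,454.95
LIFO COGS: 215 @ $13.30 + 40 @ $10.35 = $3,273.50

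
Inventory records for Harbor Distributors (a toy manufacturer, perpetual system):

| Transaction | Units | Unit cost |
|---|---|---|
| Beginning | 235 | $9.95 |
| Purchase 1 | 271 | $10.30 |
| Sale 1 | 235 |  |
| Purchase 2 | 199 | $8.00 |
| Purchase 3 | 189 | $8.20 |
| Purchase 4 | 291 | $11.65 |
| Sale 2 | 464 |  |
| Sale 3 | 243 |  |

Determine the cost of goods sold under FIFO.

Sale 1 (235) [FIFO — oldest first]: 235 @ $9.95 = $2,338.25
Sale 2 (464) [FIFO — oldest first]: 271 @ $10.30 + 193 @ $8.00 = $4,335.30
Sale 3 (243) [FIFO — oldest first]: 6 @ $8.00 + 189 @ $8.20 + 48 @ $11.65 = $2,157.00
Total COGS = $2,338.25 + $4,335.30 + $2,157.00 = $8,830.55
Ending inventory: 243 @ $11.65 = $2,830.95

COGS = $8,830.55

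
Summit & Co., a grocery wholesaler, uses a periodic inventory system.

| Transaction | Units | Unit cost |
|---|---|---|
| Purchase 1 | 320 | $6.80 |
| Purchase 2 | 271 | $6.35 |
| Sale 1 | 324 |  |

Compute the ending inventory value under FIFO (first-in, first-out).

Ending inventory = $1,695.45

Sale 1 (324) [FIFO — oldest first]: 320 @ $6.80 + 4 @ $6.35 = $2,201.40
Ending inventory: 267 @ $6.35 = $1,695.45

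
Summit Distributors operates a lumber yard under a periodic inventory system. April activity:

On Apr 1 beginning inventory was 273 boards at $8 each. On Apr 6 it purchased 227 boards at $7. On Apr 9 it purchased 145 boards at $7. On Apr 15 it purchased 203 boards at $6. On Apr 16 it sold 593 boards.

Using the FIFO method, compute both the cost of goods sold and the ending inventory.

Apr 16, 593 sold [FIFO — oldest first]: 273 @ $8 + 227 @ $7 + 93 @ $7 = $4,424
Ending inventory: 52 @ $7 + 203 @ $6 = $1,582

COGS = $4,424; ending inventory = $1,582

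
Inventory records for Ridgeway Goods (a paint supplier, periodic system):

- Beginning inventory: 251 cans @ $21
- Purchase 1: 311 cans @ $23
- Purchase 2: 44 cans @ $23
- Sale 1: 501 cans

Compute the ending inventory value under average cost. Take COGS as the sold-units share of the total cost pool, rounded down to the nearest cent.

Ending inventory = $2,328.02

Sale 1, sell 501: 501/606 × $13,436.00 → $11,107.98
Ending inventory (cost pool remaining) = $2,328.02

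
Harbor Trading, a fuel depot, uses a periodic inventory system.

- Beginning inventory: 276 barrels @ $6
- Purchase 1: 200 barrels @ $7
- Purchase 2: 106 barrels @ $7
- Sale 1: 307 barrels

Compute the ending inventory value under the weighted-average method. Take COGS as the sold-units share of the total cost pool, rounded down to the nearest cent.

Sale 1, sell 307: 307/582 × $3,798.00 → $2,003.41
Ending inventory (cost pool remaining) = $1,794.59
Check: goods available $3,798.00 = COGS $2,003.41 + ending $1,794.59

Ending inventory = $1,794.59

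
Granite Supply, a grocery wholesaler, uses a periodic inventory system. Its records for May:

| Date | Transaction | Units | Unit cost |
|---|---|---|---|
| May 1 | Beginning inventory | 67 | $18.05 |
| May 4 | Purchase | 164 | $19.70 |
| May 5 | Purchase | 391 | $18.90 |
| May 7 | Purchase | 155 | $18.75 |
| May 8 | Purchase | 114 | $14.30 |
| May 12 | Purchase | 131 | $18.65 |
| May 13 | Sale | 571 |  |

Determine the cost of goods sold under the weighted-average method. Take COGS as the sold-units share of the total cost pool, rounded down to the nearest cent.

COGS = $10,509.10

May 13, sell 571: 571/1022 × $18,809.65 → $10,509.10
Ending inventory (cost pool remaining) = $8,300.55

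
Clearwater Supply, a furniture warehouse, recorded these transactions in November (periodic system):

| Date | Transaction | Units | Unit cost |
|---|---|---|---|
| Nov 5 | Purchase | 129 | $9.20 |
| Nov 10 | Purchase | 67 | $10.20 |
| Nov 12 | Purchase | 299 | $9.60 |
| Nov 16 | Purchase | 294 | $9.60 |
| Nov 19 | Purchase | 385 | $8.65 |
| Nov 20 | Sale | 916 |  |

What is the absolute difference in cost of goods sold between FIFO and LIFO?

FIFO COGS: 129 @ $9.20 + 67 @ $10.20 + 299 @ $9.60 + 294 @ $9.60 + 127 @ $8.65 = $8,661.55
LIFO COGS: 385 @ $8.65 + 294 @ $9.60 + 237 @ $9.60 = $8,427.85
Difference = |$8,661.55 − $8,427.85| = $233.70

$233.70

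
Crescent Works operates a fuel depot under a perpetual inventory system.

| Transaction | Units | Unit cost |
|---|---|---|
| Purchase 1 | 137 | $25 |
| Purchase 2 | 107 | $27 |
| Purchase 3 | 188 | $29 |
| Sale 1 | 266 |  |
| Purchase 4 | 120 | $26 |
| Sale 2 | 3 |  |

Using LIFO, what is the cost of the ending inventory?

Sale 1 (266) [LIFO — newest first]: 188 @ $29 + 78 @ $27 = $7,558
Sale 2 (3) [LIFO — newest first]: 3 @ $26 = $78
Total COGS = $7,558 + $78 = $7,636
Ending inventory: 137 @ $25 + 29 @ $27 + 117 @ $26 = $7,250

Ending inventory = $7,250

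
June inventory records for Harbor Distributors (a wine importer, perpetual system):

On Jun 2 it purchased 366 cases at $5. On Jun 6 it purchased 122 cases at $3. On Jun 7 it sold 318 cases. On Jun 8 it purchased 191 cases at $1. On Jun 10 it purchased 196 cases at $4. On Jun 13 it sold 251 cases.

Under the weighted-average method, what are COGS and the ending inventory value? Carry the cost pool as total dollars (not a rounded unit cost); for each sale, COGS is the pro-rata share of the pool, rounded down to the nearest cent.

COGS = $2,215.09; ending inventory = $955.91

After Jun 2: 366 on hand, pool $1,830.00 (≈ $5.0000 each)
After Jun 6: 488 on hand, pool $2,196.00 (≈ $4.5000 each)
Jun 7, sell 318: 318/488 × $2,196.00 → $1,431.00
After Jun 8: 361 on hand, pool $956.00 (≈ $2.6482 each)
After Jun 10: 557 on hand, pool $1,740.00 (≈ $3.1239 each)
Jun 13, sell 251: 251/557 × $1,740.00 → $784.09
Total COGS = $1,431.00 + $784.09 = $2,215.09
Ending inventory (cost pool remaining) = $955.91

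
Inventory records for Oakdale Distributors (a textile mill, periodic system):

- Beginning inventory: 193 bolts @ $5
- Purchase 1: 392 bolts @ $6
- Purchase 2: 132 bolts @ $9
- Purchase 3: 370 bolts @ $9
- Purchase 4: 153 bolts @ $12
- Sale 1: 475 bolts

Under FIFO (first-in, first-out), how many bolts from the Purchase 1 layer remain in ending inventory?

Sale 1 (475) [FIFO — oldest first]: 193 @ $5 + 282 @ $6 = $2,657
Ending inventory: 110 @ $6 + 132 @ $9 + 370 @ $9 + 153 @ $12 = $7,014

110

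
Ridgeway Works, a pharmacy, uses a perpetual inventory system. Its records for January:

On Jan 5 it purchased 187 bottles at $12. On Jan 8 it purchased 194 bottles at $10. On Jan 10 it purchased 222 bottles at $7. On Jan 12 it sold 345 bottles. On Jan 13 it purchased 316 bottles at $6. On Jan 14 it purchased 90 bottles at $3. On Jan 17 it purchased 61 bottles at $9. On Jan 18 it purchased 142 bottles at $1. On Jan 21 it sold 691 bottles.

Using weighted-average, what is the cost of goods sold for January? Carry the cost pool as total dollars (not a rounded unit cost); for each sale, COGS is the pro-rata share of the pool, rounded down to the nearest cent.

After Jan 5: 187 on hand, pool $2,244.00 (≈ $12.0000 each)
After Jan 8: 381 on hand, pool $4,184.00 (≈ $10.9816 each)
After Jan 10: 603 on hand, pool $5,738.00 (≈ $9.5158 each)
Jan 12, sell 345: 345/603 × $5,738.00 → $3,282.93
After Jan 13: 574 on hand, pool $4,351.07 (≈ $7.5803 each)
After Jan 14: 664 on hand, pool $4,621.07 (≈ $6.9594 each)
After Jan 17: 725 on hand, pool $5,170.07 (≈ $7.1311 each)
After Jan 18: 867 on hand, pool $5,312.07 (≈ $6.1270 each)
Jan 21, sell 691: 691/867 × $5,312.07 → $4,233.72
Total COGS = $3,282.93 + $4,233.72 = $7,516.65
Ending inventory (cost pool remaining) = $1,078.35
Check: goods available $8,595.00 = COGS $7,516.65 + ending $1,078.35

COGS = $7,516.65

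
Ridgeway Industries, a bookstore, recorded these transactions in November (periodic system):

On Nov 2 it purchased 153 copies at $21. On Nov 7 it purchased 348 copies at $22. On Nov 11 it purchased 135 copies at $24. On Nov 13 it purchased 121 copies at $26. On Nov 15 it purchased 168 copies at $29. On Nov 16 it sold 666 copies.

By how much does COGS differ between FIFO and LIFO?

FIFO COGS: 153 @ $21 + 348 @ $22 + 135 @ $24 + 30 @ $26 = $14,889
LIFO COGS: 168 @ $29 + 121 @ $26 + 135 @ $24 + 242 @ $22 = $16,582
Difference = |$14,889 − $16,582| = $1,693

$1,693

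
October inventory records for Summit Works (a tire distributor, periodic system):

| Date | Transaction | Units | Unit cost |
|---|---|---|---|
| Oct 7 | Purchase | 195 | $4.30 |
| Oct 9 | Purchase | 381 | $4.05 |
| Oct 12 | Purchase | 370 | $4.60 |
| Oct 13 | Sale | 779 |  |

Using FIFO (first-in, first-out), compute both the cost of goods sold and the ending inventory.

COGS = $3,315.35; ending inventory = $768.20

Oct 13, 779 sold [FIFO — oldest first]: 195 @ $4.30 + 381 @ $4.05 + 203 @ $4.60 = $3,315.35
Ending inventory: 167 @ $4.60 = $768.20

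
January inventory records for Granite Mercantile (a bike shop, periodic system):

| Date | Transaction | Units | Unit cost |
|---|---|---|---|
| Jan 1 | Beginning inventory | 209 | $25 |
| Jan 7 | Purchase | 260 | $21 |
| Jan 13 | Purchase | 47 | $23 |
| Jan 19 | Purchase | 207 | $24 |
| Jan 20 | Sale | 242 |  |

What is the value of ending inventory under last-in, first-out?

Jan 20, 242 sold [LIFO — newest first]: 207 @ $24 + 35 @ $23 = $5,773
Ending inventory: 209 @ $25 + 260 @ $21 + 12 @ $23 = $10,961
Check: goods available $16,734 = COGS $5,773 + ending $10,961

Ending inventory = $10,961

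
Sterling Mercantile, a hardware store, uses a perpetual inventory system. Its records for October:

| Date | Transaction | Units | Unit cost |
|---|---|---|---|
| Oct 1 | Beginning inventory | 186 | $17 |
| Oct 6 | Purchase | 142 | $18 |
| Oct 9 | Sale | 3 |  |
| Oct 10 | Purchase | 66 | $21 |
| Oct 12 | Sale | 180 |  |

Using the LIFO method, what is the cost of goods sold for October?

COGS = $3,492

Oct 9, 3 sold [LIFO — newest first]: 3 @ $18 = $54
Oct 12, 180 sold [LIFO — newest first]: 66 @ $21 + 114 @ $18 = $3,438
Total COGS = $54 + $3,438 = $3,492
Ending inventory: 186 @ $17 + 25 @ $18 = $3,612
Check: goods available $7,104 = COGS $3,492 + ending $3,612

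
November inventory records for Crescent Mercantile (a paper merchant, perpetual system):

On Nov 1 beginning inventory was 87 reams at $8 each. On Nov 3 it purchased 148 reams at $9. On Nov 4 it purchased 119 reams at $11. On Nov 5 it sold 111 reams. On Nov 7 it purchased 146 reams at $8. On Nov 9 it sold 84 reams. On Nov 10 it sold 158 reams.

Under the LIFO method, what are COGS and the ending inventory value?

COGS = $3,269; ending inventory = $1,236

Nov 5, 111 sold [LIFO — newest first]: 111 @ $11 = $1,221
Nov 9, 84 sold [LIFO — newest first]: 84 @ $8 = $672
Nov 10, 158 sold [LIFO — newest first]: 62 @ $8 + 8 @ $11 + 88 @ $9 = $1,376
Total COGS = $1,221 + $672 + $1,376 = $3,269
Ending inventory: 87 @ $8 + 60 @ $9 = $1,236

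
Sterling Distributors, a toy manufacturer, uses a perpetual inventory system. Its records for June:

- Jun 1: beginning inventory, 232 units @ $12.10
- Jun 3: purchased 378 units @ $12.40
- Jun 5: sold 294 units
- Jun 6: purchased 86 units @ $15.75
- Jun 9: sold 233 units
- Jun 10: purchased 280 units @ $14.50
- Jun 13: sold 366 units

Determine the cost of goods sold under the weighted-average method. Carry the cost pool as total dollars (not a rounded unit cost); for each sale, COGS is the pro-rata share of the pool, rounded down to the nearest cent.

COGS = $11,751.41

After Jun 1: 232 on hand, pool $2,807.20 (≈ $12.1000 each)
After Jun 3: 610 on hand, pool $7,494.40 (≈ $12.2859 each)
Jun 5, sell 294: 294/610 × $7,494.40 → $3,612.05
After Jun 6: 402 on hand, pool $5,236.85 (≈ $13.0270 each)
Jun 9, sell 233: 233/402 × $5,236.85 → $3,035.28
After Jun 10: 449 on hand, pool $6,261.57 (≈ $13.9456 each)
Jun 13, sell 366: 366/449 × $6,261.57 → $5,104.08
Total COGS = $3,612.05 + $3,035.28 + $5,104.08 = $11,751.41
Ending inventory (cost pool remaining) = $1,157.49
Check: goods available $12,908.90 = COGS $11,751.41 + ending $1,157.49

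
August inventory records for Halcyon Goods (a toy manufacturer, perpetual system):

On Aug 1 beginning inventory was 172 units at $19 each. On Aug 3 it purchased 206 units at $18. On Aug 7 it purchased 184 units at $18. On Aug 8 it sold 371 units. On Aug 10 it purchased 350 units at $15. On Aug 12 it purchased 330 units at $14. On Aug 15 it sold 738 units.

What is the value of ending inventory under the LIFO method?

Aug 8, 371 sold [LIFO — newest first]: 184 @ $18 + 187 @ $18 = $6,678
Aug 15, 738 sold [LIFO — newest first]: 330 @ $14 + 350 @ $15 + 19 @ $18 + 39 @ $19 = $10,953
Total COGS = $6,678 + $10,953 = $17,631
Ending inventory: 133 @ $19 = $2,527

Ending inventory = $2,527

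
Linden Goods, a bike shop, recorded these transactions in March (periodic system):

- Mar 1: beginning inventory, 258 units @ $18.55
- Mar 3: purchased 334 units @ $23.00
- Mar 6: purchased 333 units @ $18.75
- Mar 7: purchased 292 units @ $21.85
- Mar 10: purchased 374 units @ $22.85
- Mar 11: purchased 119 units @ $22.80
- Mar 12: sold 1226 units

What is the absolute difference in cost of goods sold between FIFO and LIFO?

$1,069.55

FIFO COGS: 258 @ $18.55 + 334 @ $23.00 + 333 @ $18.75 + 292 @ $21.85 + 9 @ $22.85 = $25,297.50
LIFO COGS: 119 @ $22.80 + 374 @ $22.85 + 292 @ $21.85 + 333 @ $18.75 + 108 @ $23.00 = $26,367.05
Difference = |$25,297.50 − $26,367.05| = $1,069.55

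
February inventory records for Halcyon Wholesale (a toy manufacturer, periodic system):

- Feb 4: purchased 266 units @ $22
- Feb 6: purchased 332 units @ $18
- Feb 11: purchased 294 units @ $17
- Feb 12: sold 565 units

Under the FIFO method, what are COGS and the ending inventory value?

COGS = $11,234; ending inventory = $5,592

Feb 12, 565 sold [FIFO — oldest first]: 266 @ $22 + 299 @ $18 = $11,234
Ending inventory: 33 @ $18 + 294 @ $17 = $5,592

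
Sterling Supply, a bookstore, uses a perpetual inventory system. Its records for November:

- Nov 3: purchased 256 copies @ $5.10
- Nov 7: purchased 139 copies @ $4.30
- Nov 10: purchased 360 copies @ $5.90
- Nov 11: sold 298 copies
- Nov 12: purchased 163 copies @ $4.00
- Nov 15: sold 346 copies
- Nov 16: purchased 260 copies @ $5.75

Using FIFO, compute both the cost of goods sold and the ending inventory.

Nov 11, 298 sold [FIFO — oldest first]: 256 @ $5.10 + 42 @ $4.30 = $1,486.20
Nov 15, 346 sold [FIFO — oldest first]: 97 @ $4.30 + 249 @ $5.90 = $1,886.20
Total COGS = $1,486.20 + $1,886.20 = $3,372.40
Ending inventory: 111 @ $5.90 + 163 @ $4.00 + 260 @ $5.75 = $2,801.90
Check: goods available $6,174.30 = COGS $3,372.40 + ending $2,801.90

COGS = $3,372.40; ending inventory = $2,801.90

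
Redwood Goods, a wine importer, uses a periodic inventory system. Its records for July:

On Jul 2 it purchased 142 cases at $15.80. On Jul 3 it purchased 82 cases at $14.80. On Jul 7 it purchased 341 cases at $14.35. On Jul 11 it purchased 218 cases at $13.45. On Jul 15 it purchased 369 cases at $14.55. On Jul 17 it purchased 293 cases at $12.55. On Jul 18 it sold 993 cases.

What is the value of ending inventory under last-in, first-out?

Jul 18, 993 sold [LIFO — newest first]: 293 @ $12.55 + 369 @ $14.55 + 218 @ $13.45 + 113 @ $14.35 = $13,599.75
Ending inventory: 142 @ $15.80 + 82 @ $14.80 + 228 @ $14.35 = $6,729.00

Ending inventory = $6,729.00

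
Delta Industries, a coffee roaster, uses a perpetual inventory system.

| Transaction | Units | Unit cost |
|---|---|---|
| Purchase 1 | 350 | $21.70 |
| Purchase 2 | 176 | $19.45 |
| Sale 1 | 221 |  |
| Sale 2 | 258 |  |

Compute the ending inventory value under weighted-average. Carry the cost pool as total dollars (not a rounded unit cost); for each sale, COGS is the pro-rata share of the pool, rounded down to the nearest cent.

Ending inventory = $984.52

After Purchase 1: 350 on hand, pool $7,595.00 (≈ $21.7000 each)
After Purchase 2: 526 on hand, pool $11,018.20 (≈ $20.9471 each)
Sale 1, sell 221: 221/526 × $11,018.20 → $4,629.31
Sale 2, sell 258: 258/305 × $6,388.89 → $5,404.37
Total COGS = $4,629.31 + $5,404.37 = $10,033.68
Ending inventory (cost pool remaining) = $984.52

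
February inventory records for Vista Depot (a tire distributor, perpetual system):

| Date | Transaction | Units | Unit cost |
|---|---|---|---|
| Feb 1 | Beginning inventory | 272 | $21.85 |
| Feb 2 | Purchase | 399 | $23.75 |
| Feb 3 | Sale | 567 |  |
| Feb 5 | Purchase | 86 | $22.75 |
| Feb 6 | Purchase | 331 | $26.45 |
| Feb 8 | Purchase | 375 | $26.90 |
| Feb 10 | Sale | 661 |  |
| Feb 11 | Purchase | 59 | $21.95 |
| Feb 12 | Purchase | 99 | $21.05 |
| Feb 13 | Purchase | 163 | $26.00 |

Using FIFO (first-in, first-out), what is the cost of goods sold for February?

COGS = $29,896.90

Feb 3, 567 sold [FIFO — oldest first]: 272 @ $21.85 + 295 @ $23.75 = $12,949.45
Feb 10, 661 sold [FIFO — oldest first]: 104 @ $23.75 + 86 @ $22.75 + 331 @ $26.45 + 140 @ $26.90 = $16,947.45
Total COGS = $12,949.45 + $16,947.45 = $29,896.90
Ending inventory: 235 @ $26.90 + 59 @ $21.95 + 99 @ $21.05 + 163 @ $26.00 = $13,938.50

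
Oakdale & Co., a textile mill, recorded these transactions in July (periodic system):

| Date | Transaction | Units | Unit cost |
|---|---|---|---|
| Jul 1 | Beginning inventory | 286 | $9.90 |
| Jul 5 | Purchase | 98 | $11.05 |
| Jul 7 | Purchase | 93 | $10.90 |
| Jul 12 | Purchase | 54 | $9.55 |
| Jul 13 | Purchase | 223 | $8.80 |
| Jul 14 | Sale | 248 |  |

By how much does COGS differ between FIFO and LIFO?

$254.05

FIFO COGS: 248 @ $9.90 = $2,455.20
LIFO COGS: 223 @ $8.80 + 25 @ $9.55 = $2,201.15
Difference = |$2,455.20 − $2,201.15| = $254.05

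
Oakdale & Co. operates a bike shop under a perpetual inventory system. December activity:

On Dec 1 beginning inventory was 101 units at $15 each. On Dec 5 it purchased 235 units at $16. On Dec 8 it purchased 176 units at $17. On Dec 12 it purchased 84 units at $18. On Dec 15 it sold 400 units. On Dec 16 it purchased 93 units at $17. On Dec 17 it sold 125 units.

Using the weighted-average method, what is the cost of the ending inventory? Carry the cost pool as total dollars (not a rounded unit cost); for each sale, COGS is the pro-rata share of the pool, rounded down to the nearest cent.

After Dec 1: 101 on hand, pool $1,515.00 (≈ $15.0000 each)
After Dec 5: 336 on hand, pool $5,275.00 (≈ $15.6994 each)
After Dec 8: 512 on hand, pool $8,267.00 (≈ $16.1465 each)
After Dec 12: 596 on hand, pool $9,779.00 (≈ $16.4077 each)
Dec 15, sell 400: 400/596 × $9,779.00 → $6,563.08
After Dec 16: 289 on hand, pool $4,796.92 (≈ $16.5983 each)
Dec 17, sell 125: 125/289 × $4,796.92 → $2,074.79
Total COGS = $6,563.08 + $2,074.79 = $8,637.87
Ending inventory (cost pool remaining) = $2,722.13
Check: goods available $11,360.00 = COGS $8,637.87 + ending $2,722.13

Ending inventory = $2,722.13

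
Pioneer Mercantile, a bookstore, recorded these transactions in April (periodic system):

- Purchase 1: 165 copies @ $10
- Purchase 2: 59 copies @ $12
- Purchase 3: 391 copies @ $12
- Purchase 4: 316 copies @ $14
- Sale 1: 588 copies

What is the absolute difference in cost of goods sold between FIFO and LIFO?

FIFO COGS: 165 @ $10 + 59 @ $12 + 364 @ $12 = $6,726
LIFO COGS: 316 @ $14 + 272 @ $12 = $7,688
Difference = |$6,726 − $7,688| = $962

$962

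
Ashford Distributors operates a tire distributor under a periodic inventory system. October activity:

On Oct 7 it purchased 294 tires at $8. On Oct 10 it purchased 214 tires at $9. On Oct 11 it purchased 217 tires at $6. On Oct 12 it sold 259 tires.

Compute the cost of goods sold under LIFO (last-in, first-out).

COGS = $1,680

Oct 12, 259 sold [LIFO — newest first]: 217 @ $6 + 42 @ $9 = $1,680
Ending inventory: 294 @ $8 + 172 @ $9 = $3,900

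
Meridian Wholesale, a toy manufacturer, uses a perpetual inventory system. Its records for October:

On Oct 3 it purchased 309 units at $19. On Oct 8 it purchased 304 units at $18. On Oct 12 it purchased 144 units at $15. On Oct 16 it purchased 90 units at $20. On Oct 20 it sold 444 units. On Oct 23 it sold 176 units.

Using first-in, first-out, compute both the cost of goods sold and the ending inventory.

COGS = $11,448; ending inventory = $3,855

Oct 20, 444 sold [FIFO — oldest first]: 309 @ $19 + 135 @ $18 = $8,301
Oct 23, 176 sold [FIFO — oldest first]: 169 @ $18 + 7 @ $15 = $3,147
Total COGS = $8,301 + $3,147 = $11,448
Ending inventory: 137 @ $15 + 90 @ $20 = $3,855
Check: goods available $15,303 = COGS $11,448 + ending $3,855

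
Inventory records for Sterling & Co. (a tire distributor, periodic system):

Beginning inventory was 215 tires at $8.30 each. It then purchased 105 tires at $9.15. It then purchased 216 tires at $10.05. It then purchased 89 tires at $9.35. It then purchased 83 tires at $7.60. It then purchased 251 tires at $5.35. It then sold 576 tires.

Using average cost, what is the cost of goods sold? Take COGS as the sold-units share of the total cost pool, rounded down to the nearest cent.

Sale 1, sell 576: 576/959 × $7,721.85 → $4,637.94
Ending inventory (cost pool remaining) = $3,083.91

COGS = $4,637.94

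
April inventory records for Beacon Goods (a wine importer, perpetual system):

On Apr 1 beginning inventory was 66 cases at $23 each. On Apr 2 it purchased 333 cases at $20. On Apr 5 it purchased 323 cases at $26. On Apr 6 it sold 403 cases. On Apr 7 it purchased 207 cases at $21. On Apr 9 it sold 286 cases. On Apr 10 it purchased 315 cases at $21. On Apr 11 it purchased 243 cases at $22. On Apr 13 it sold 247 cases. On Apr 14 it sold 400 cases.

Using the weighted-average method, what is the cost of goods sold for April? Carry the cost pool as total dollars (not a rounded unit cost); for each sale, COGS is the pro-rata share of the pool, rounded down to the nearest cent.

COGS = $29,613.07

After Apr 1: 66 on hand, pool $1,518.00 (≈ $23.0000 each)
After Apr 2: 399 on hand, pool $8,178.00 (≈ $20.4962 each)
After Apr 5: 722 on hand, pool $16,576.00 (≈ $22.9584 each)
Apr 6, sell 403: 403/722 × $16,576.00 → $9,252.25
After Apr 7: 526 on hand, pool $11,670.75 (≈ $22.1877 each)
Apr 9, sell 286: 286/526 × $11,670.75 → $6,345.69
After Apr 10: 555 on hand, pool $11,940.06 (≈ $21.5136 each)
After Apr 11: 798 on hand, pool $17,286.06 (≈ $21.6617 each)
Apr 13, sell 247: 247/798 × $17,286.06 → $5,350.44
Apr 14, sell 400: 400/551 × $11,935.62 → $8,664.69
Total COGS = $9,252.25 + $6,345.69 + $5,350.44 + $8,664.69 = $29,613.07
Ending inventory (cost pool remaining) = $3,270.93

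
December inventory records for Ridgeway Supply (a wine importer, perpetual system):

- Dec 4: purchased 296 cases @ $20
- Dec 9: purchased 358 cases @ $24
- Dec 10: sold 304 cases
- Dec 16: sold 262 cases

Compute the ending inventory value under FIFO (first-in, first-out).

Dec 10, 304 sold [FIFO — oldest first]: 296 @ $20 + 8 @ $24 = $6,112
Dec 16, 262 sold [FIFO — oldest first]: 262 @ $24 = $6,288
Total COGS = $6,112 + $6,288 = $12,400
Ending inventory: 88 @ $24 = $2,112

Ending inventory = $2,112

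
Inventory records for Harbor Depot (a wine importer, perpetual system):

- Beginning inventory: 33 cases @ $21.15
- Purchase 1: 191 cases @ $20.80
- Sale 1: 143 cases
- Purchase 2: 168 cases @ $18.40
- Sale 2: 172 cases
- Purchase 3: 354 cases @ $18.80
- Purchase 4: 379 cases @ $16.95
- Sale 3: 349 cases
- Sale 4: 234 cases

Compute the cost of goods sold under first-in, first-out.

Sale 1 (143) [FIFO — oldest first]: 33 @ $21.15 + 110 @ $20.80 = $2,985.95
Sale 2 (172) [FIFO — oldest first]: 81 @ $20.80 + 91 @ $18.40 = $3,359.20
Sale 3 (349) [FIFO — oldest first]: 77 @ $18.40 + 272 @ $18.80 = $6,530.40
Sale 4 (234) [FIFO — oldest first]: 82 @ $18.80 + 152 @ $16.95 = $4,118.00
Total COGS = $2,985.95 + $3,359.20 + $6,530.40 + $4,118.00 = $16,993.55
Ending inventory: 227 @ $16.95 = $3,847.65
Check: goods available $20,841.20 = COGS $16,993.55 + ending $3,847.65

COGS = $16,993.55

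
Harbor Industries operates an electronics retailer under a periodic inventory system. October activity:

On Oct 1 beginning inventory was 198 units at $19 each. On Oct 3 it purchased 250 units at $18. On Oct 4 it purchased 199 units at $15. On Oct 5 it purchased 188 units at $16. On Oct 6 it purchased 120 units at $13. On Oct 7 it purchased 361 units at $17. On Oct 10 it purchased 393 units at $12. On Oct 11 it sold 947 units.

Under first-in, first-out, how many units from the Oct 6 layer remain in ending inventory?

Oct 11, 947 sold [FIFO — oldest first]: 198 @ $19 + 250 @ $18 + 199 @ $15 + 188 @ $16 + 112 @ $13 = $15,711
Ending inventory: 8 @ $13 + 361 @ $17 + 393 @ $12 = $10,957
Check: goods available $26,668 = COGS $15,711 + ending $10,957

8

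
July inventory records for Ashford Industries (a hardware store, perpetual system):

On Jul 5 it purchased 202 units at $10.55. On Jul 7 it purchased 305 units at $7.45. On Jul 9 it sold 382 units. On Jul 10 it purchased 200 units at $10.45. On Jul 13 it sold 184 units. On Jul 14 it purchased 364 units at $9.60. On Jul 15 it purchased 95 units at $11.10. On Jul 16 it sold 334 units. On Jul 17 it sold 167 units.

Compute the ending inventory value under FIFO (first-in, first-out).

Ending inventory = $1,092.90

Jul 9, 382 sold [FIFO — oldest first]: 202 @ $10.55 + 180 @ $7.45 = $3,472.10
Jul 13, 184 sold [FIFO — oldest first]: 125 @ $7.45 + 59 @ $10.45 = $1,547.80
Jul 16, 334 sold [FIFO — oldest first]: 141 @ $10.45 + 193 @ $9.60 = $3,326.25
Jul 17, 167 sold [FIFO — oldest first]: 167 @ $9.60 = $1,603.20
Total COGS = $3,472.10 + $1,547.80 + $3,326.25 + $1,603.20 = $9,949.35
Ending inventory: 4 @ $9.60 + 95 @ $11.10 = $1,092.90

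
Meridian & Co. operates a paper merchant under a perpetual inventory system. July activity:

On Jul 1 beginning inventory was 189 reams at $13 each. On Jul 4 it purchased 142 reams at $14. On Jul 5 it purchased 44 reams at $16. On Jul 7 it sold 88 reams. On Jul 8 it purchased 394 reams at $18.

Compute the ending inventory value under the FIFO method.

Jul 7, 88 sold [FIFO — oldest first]: 88 @ $13 = $1,144
Ending inventory: 101 @ $13 + 142 @ $14 + 44 @ $16 + 394 @ $18 = $11,097

Ending inventory = $11,097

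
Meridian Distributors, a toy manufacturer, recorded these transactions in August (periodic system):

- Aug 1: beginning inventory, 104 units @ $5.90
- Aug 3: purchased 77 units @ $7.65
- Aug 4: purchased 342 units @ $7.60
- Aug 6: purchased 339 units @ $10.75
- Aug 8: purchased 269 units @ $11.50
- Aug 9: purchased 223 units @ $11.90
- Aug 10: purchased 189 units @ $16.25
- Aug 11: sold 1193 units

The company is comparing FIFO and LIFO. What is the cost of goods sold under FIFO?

FIFO COGS: 104 @ $5.90 + 77 @ $7.65 + 342 @ $7.60 + 339 @ $10.75 + 269 @ $11.50 + 62 @ $11.90 = $11,277.40
LIFO COGS: 189 @ $16.25 + 223 @ $11.90 + 269 @ $11.50 + 339 @ $10.75 + 173 @ $7.60 = $13,777.50

COGS = $11,277.40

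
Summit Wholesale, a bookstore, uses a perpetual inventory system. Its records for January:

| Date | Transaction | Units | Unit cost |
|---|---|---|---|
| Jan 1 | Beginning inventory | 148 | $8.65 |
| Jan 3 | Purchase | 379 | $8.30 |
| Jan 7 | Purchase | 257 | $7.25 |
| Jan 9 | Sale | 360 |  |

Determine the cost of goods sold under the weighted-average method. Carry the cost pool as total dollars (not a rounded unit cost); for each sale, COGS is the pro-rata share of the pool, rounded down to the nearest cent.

After Jan 1: 148 on hand, pool $1,280.20 (≈ $8.6500 each)
After Jan 3: 527 on hand, pool $4,425.90 (≈ $8.3983 each)
After Jan 7: 784 on hand, pool $6,289.15 (≈ $8.0219 each)
Jan 9, sell 360: 360/784 × $6,289.15 → $2,887.87
Ending inventory (cost pool remaining) = $3,401.28

COGS = $2,887.87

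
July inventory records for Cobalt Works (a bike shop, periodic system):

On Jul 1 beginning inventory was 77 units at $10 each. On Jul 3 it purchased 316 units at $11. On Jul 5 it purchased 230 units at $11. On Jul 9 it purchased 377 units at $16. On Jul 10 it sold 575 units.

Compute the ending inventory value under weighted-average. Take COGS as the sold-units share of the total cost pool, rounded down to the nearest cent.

Ending inventory = $5,443.40

Jul 10, sell 575: 575/1000 × $12,808.00 → $7,364.60
Ending inventory (cost pool remaining) = $5,443.40
Check: goods available $12,808.00 = COGS $7,364.60 + ending $5,443.40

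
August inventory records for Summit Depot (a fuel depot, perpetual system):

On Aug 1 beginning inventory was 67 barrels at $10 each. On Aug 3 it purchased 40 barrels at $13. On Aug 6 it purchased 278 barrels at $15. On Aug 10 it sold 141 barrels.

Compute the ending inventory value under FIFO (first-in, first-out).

Ending inventory = $3,660

Aug 10, 141 sold [FIFO — oldest first]: 67 @ $10 + 40 @ $13 + 34 @ $15 = $1,700
Ending inventory: 244 @ $15 = $3,660
Check: goods available $5,360 = COGS $1,700 + ending $3,660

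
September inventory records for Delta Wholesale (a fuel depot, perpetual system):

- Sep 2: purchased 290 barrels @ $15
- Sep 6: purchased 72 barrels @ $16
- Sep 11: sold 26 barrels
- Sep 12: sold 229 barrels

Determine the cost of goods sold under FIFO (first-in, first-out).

Sep 11, 26 sold [FIFO — oldest first]: 26 @ $15 = $390
Sep 12, 229 sold [FIFO — oldest first]: 229 @ $15 = $3,435
Total COGS = $390 + $3,435 = $3,825
Ending inventory: 35 @ $15 + 72 @ $16 = $1,677

COGS = $3,825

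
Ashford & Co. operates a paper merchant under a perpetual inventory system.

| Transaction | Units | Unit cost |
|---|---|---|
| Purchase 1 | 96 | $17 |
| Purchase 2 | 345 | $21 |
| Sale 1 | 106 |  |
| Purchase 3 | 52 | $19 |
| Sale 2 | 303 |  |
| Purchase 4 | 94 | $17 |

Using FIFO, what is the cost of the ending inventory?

Sale 1 (106) [FIFO — oldest first]: 96 @ $17 + 10 @ $21 = $1,842
Sale 2 (303) [FIFO — oldest first]: 303 @ $21 = $6,363
Total COGS = $1,842 + $6,363 = $8,205
Ending inventory: 32 @ $21 + 52 @ $19 + 94 @ $17 = $3,258

Ending inventory = $3,258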